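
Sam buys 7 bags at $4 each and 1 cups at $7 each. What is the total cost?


Cost of bags:
7 x $4 = $28
Cost of cups:
1 x $7 = $7
Add both:
$28 + $7 = $35

$35


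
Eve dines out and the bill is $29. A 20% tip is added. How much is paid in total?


Calculate the tip:
20% of $29 = $5.80
Add tip to meal cost:
$29 + $5.80 = $34.80

$34.80


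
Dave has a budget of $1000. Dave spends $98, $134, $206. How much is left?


Add up expenses:
$98 + $134 + $206 = $438
Subtract from budget:
$1000 - $438 = $562

$562


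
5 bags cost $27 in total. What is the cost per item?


Total cost: $27
Number of items: 5
Unit price: $27 / 5 = $5.40

$5.40


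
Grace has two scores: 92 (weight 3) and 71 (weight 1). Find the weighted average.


Weighted sum:
3 x 92 + 1 x 71 = 347
Total weight:
3 + 1 = 4
Weighted average:
347 / 4 = 86.75

86.75


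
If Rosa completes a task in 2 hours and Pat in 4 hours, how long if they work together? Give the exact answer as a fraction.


Rosa's rate: 1/2 of the job per hour
Pat's rate: 1/4 of the job per hour
Combined rate: 1/2 + 1/4 = 3/4 per hour
Time = 1 / (3/4) = 4/3 hours (≈ 1.33 hours)

4/3 hours


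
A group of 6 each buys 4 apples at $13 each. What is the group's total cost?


Cost per person:
4 x $13 = $52
Group total:
6 x $52 = $312

$312


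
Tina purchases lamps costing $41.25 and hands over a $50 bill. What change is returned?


Start with the amount paid:
$50
Subtract the price:
$50 - $41.25 = $8.75

$8.75


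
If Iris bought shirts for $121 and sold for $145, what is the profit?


Selling price = $145
Cost price = $121
Profit = selling price - cost price:
Profit = $145 - $121 = $24

$24


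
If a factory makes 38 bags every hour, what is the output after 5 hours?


Production rate: 38 bags per hour
Time: 5 hours
Total: 38 x 5 = 190 bags

190 bags


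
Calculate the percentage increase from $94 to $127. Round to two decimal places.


Find the absolute change:
|127 - 94| = 33
Divide by original and multiply by 100:
33 / 94 x 100 = 35.1063...% ≈ 35.11%

35.11%


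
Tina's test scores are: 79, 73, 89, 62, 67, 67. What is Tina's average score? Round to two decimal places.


Add the scores:
79 + 73 + 89 + 62 + 67 + 67 = 437
Divide by the number of tests:
437 / 6 = 72.8333... ≈ 72.83

72.83


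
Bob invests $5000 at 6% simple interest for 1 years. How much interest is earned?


Use the formula I = P x R x T / 100
P x R x T = 5000 x 6 x 1 = 30000
I = 30000 / 100 = $300

$300


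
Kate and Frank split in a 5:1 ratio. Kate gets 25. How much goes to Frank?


Find the multiplier:
25 / 5 = 5
Apply to Frank's share:
1 x 5 = 5

5


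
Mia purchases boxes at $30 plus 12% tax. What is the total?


Calculate the tax:
12% of $30 = $3.60
Add tax to price:
$30 + $3.60 = $33.60

$33.60


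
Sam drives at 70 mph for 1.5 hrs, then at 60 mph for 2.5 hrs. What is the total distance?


Leg 1 distance:
70 x 1.5 = 105 miles
Leg 2 distance:
60 x 2.5 = 150 miles
Total distance:
105 + 150 = 255 miles

255 miles


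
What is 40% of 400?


Convert percentage to decimal:
40% = 0.4
Multiply:
400 x 0.4 = 160

160


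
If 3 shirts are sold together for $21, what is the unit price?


Total cost: $21
Number of items: 3
Unit price: $21 / 3 = $7

$7


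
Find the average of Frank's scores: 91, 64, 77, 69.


Add the scores:
91 + 64 + 77 + 69 = 301
Divide by the number of tests:
301 / 4 = 75.25

75.25


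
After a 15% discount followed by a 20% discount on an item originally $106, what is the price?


First discount:
15% of $106 = $15.90
Price after first discount:
$106 - $15.90 = $90.10
Second discount:
20% of $90.10 = $18.02
Final price:
$90.10 - $18.02 = $72.08

$72.08


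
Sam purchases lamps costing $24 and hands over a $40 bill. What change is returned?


Start with the amount paid:
$40
Subtract the price:
$40 - $24 = $16

$16


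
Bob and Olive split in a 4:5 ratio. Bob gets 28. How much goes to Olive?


Find the multiplier:
28 / 4 = 7
Apply to Olive's share:
5 x 7 = 35

35


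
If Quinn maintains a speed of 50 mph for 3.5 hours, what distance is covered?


Use the formula: distance = speed x time
Speed = 50 mph, Time = 3.5 hours
50 x 3.5 = 175 miles

175 miles


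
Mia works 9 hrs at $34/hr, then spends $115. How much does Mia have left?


Calculate earnings:
9 x $34 = $306
Subtract spending:
$306 - $115 = $191

$191


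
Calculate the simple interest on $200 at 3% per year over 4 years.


Use the formula I = P x R x T / 100
P x R x T = 200 x 3 x 4 = 2400
I = 2400 / 100 = $24

$24


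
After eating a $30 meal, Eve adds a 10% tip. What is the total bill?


Calculate the tip:
10% of $30 = $3
Add tip to meal cost:
$30 + $3 = $33

$33


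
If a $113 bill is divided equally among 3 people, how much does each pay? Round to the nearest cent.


Total bill: $113
Number of people: 3
Each pays: $113 / 3 = $37.6666... ≈ $37.67

$37.67


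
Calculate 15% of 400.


Convert percentage to decimal:
15% = 0.15
Multiply:
400 x 0.15 = 60

60


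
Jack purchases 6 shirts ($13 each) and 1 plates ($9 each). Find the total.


Cost of shirts:
6 x $13 = $78
Cost of plates:
1 x $9 = $9
Add both:
$78 + $9 = $87

$87


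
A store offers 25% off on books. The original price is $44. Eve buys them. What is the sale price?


Calculate the discount amount:
25% of $44 = $11
Subtract from original:
$44 - $11 = $33

$33


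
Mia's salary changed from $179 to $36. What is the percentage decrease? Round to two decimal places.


Find the absolute change:
|36 - 179| = 143
Divide by original and multiply by 100:
143 / 179 x 100 = 79.8882...% ≈ 79.89%

79.89%


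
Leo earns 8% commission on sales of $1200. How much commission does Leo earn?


Convert rate to decimal:
8% = 0.08
Multiply by sales:
$1200 x 0.08 = $96

$96


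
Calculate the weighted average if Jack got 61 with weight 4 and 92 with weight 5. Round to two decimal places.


Weighted sum:
4 x 61 + 5 x 92 = 704
Total weight:
4 + 5 = 9
Weighted average:
704 / 9 = 78.2222... ≈ 78.22

78.22


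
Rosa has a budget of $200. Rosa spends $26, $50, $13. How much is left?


Add up expenses:
$26 + $50 + $13 = $89
Subtract from budget:
$200 - $89 = $111

$111


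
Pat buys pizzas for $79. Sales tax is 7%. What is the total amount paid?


Calculate the tax:
7% of $79 = $5.53
Add tax to price:
$79 + $5.53 = $84.53

$84.53


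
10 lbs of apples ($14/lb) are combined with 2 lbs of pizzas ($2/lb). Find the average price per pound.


Cost of apples:
10 x $14 = $140
Cost of pizzas:
2 x $2 = $4
Total cost: $140 + $4 = $144
Total weight: 12 lbs
Average: $144 / 12 = $12/lb

$12/lb


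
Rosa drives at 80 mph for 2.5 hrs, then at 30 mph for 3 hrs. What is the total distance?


Leg 1 distance:
80 x 2.5 = 200 miles
Leg 2 distance:
30 x 3 = 90 miles
Total distance:
200 + 90 = 290 miles

290 miles


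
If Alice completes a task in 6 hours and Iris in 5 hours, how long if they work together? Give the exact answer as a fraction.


Alice's rate: 1/6 of the job per hour
Iris's rate: 1/5 of the job per hour
Combined rate: 1/6 + 1/5 = 11/30 per hour
Time = 1 / (11/30) = 30/11 hours (≈ 2.73 hours)

30/11 hours


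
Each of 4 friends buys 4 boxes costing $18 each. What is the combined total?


Cost per person:
4 x $18 = $72
Group total:
4 x $72 = $288

$288


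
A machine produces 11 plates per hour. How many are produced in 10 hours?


Production rate: 11 plates per hour
Time: 10 hours
Total: 11 x 10 = 110 plates

110 plates


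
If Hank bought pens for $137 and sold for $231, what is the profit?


Selling price = $231
Cost price = $137
Profit = selling price - cost price:
Profit = $231 - $137 = $94

$94


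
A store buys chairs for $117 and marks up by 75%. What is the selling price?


Calculate the markup amount:
75% of $117 = $87.75
Add to cost:
$117 + $87.75 = $204.75

$204.75


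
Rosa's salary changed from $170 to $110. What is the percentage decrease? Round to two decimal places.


Find the absolute change:
|110 - 170| = 60
Divide by original and multiply by 100:
60 / 170 x 100 = 35.2941...% ≈ 35.29%

35.29%


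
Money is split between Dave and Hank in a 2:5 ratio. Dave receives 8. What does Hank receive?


Find the multiplier:
8 / 2 = 4
Apply to Hank's share:
5 x 4 = 20

20


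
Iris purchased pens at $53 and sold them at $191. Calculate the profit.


Selling price = $191
Cost price = $53
Profit = selling price - cost price:
Profit = $191 - $53 = $138

$138


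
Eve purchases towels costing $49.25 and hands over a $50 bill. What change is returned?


Start with the amount paid:
$50
Subtract the price:
$50 - $49.25 = $0.75

$0.75


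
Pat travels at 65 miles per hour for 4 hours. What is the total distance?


Use the formula: distance = speed x time
Speed = 65 mph, Time = 4 hours
65 x 4 = 260 miles

260 miles


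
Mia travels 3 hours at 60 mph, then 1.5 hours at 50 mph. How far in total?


Leg 1 distance:
60 x 3 = 180 miles
Leg 2 distance:
50 x 1.5 = 75 miles
Total distance:
180 + 75 = 255 miles

255 miles


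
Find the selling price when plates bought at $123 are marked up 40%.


Calculate the markup amount:
40% of $123 = $49.20
Add to cost:
$123 + $49.20 = $172.20

$172.20


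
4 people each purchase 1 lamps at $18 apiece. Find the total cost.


Cost per person:
1 x $18 = $18
Group total:
4 x $18 = $72

$72


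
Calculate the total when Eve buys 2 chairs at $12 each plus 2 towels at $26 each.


Cost of chairs:
2 x $12 = $24
Cost of towels:
2 x $26 = $52
Add both:
$24 + $52 = $76

$76


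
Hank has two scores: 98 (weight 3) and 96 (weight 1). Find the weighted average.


Weighted sum:
3 x 98 + 1 x 96 = 390
Total weight:
3 + 1 = 4
Weighted average:
390 / 4 = 97.5

97.5


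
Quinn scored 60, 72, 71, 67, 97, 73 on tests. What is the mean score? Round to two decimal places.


Add the scores:
60 + 72 + 71 + 67 + 97 + 73 = 440
Divide by the number of tests:
440 / 6 = 73.3333... ≈ 73.33

73.33


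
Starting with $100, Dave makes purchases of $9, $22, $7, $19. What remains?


Add up expenses:
$9 + $22 + $7 + $19 = $57
Subtract from budget:
$100 - $57 = $43

$43


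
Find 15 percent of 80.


Convert percentage to decimal:
15% = 0.15
Multiply:
80 x 0.15 = 12

12


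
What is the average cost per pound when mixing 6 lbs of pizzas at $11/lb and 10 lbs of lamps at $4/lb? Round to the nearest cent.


Cost of pizzas:
6 x $11 = $66
Cost of lamps:
10 x $4 = $40
Total cost: $66 + $40 = $106
Total weight: 16 lbs
Average: $106 / 16 = $6.625 ≈ $6.63/lb

$6.63/lb


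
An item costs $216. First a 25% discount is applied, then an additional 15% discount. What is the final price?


First discount:
25% of $216 = $54
Price after first discount:
$216 - $54 = $162
Second discount:
15% of $162 = $24.30
Final price:
$162 - $24.30 = $137.70

$137.70


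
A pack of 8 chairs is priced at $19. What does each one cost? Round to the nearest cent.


Total cost: $19
Number of items: 8
Unit price: $19 / 8 = $2.375 ≈ $2.38

$2.38


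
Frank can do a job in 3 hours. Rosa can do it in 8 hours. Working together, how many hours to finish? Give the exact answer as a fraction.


Frank's rate: 1/3 of the job per hour
Rosa's rate: 1/8 of the job per hour
Combined rate: 1/3 + 1/8 = 11/24 per hour
Time = 1 / (11/24) = 24/11 hours (≈ 2.18 hours)

24/11 hours


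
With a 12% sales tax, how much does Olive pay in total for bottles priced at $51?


Calculate the tax:
12% of $51 = $6.12
Add tax to price:
$51 + $6.12 = $57.12

$57.12


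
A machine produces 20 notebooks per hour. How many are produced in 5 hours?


Production rate: 20 notebooks per hour
Time: 5 hours
Total: 20 x 5 = 100 notebooks

100 notebooks


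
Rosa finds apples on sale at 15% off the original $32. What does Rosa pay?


Calculate the discount amount:
15% of $32 = $4.80
Subtract from original:
$32 - $4.80 = $27.20

$27.20


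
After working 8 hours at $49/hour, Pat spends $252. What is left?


Calculate earnings:
8 x $49 = $392
Subtract spending:
$392 - $252 = $140

$140


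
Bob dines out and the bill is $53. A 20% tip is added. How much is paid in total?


Calculate the tip:
20% of $53 = $10.60
Add tip to meal cost:
$53 + $10.60 = $63.60

$63.60


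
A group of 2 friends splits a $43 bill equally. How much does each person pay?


Total bill: $43
Number of people: 2
Each pays: $43 / 2 = $21.50

$21.50


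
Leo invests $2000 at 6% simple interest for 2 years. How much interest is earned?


Use the formula I = P x R x T / 100
P x R x T = 2000 x 6 x 2 = 24000
I = 24000 / 100 = $240

$240


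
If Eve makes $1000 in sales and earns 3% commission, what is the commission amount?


Convert rate to decimal:
3% = 0.03
Multiply by sales:
$1000 x 0.03 = $30

$30


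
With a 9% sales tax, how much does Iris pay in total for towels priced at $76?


Calculate the tax:
9% of $76 = $6.84
Add tax to price:
$76 + $6.84 = $82.84

$82.84


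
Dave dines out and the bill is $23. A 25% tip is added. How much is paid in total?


Calculate the tip:
25% of $23 = $5.75
Add tip to meal cost:
$23 + $5.75 = $28.75

$28.75


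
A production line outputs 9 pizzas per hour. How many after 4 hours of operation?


Production rate: 9 pizzas per hour
Time: 4 hours
Total: 9 x 4 = 36 pizzas

36 pizzas


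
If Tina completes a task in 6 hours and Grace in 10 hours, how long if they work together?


Tina's rate: 1/6 of the job per hour
Grace's rate: 1/10 of the job per hour
Combined rate: 1/6 + 1/10 = 4/15 per hour
Time = 1 / (4/15) = 15/4 = 3.75 hours

3.75 hours


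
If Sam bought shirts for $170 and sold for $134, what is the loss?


Selling price = $134
Cost price = $170
Loss = cost price - selling price:
Loss = $170 - $134 = $36

$36


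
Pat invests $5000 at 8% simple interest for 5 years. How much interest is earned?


Use the formula I = P x R x T / 100
P x R x T = 5000 x 8 x 5 = 200000
I = 200000 / 100 = $2000

$2000


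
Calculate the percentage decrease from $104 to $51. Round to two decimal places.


Find the absolute change:
|51 - 104| = 53
Divide by original and multiply by 100:
53 / 104 x 100 = 50.9615...% ≈ 50.96%

50.96%


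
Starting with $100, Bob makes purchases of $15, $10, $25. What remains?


Add up expenses:
$15 + $10 + $25 = $50
Subtract from budget:
$100 - $50 = $50

$50


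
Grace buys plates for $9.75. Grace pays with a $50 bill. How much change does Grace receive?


Start with the amount paid:
$50
Subtract the price:
$50 - $9.75 = $40.25

$40.25


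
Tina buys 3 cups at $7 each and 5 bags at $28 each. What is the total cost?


Cost of cups:
3 x $7 = $21
Cost of bags:
5 x $28 = $140
Add both:
$21 + $140 = $161

$161


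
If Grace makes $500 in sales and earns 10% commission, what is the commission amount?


Convert rate to decimal:
10% = 0.1
Multiply by sales:
$500 x 0.1 = $50

$50


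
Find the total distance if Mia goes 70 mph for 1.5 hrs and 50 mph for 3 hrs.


Leg 1 distance:
70 x 1.5 = 105 miles
Leg 2 distance:
50 x 3 = 150 miles
Total distance:
105 + 150 = 255 miles

255 miles


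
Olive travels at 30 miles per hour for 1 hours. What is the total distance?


Use the formula: distance = speed x time
Speed = 30 mph, Time = 1 hours
30 x 1 = 30 miles

30 miles


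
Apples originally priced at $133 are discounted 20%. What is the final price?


Calculate the discount amount:
20% of $133 = $26.60
Subtract from original:
$133 - $26.60 = $106.40

$106.40


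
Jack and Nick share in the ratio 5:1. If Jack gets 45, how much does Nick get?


Find the multiplier:
45 / 5 = 9
Apply to Nick's share:
1 x 9 = 9

9


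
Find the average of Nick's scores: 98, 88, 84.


Add the scores:
98 + 88 + 84 = 270
Divide by the number of tests:
270 / 3 = 90

90


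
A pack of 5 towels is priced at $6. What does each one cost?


Total cost: $6
Number of items: 5
Unit price: $6 / 5 = $1.20

$1.20


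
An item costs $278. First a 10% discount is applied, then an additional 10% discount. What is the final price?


First discount:
10% of $278 = $27.80
Price after first discount:
$278 - $27.80 = $250.20
Second discount:
10% of $250.20 = $25.02
Final price:
$250.20 - $25.02 = $225.18

$225.18


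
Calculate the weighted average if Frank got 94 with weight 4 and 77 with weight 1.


Weighted sum:
4 x 94 + 1 x 77 = 453
Total weight:
4 + 1 = 5
Weighted average:
453 / 5 = 90.6

90.6


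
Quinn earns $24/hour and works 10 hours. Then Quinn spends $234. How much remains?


Calculate earnings:
10 x $24 = $240
Subtract spending:
$240 - $234 = $6

$6


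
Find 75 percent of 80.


Convert percentage to decimal:
75% = 0.75
Multiply:
80 x 0.75 = 60

60


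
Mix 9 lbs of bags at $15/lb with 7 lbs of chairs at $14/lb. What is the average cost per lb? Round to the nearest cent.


Cost of bags:
9 x $15 = $135
Cost of chairs:
7 x $14 = $98
Total cost: $135 + $98 = $233
Total weight: 16 lbs
Average: $233 / 16 = $14.5625 ≈ $14.56/lb

$14.56/lb


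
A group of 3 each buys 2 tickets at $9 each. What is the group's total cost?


Cost per person:
2 x $9 = $18
Group total:
3 x $18 = $54

$54


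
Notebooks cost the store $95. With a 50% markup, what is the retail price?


Calculate the markup amount:
50% of $95 = $47.50
Add to cost:
$95 + $47.50 = $142.50

$142.50


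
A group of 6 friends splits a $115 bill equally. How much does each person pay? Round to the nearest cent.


Total bill: $115
Number of people: 6
Each pays: $115 / 6 = $19.1666... ≈ $19.17

$19.17


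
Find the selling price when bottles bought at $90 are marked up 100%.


Calculate the markup amount:
100% of $90 = $90
Add to cost:
$90 + $90 = $180

$180


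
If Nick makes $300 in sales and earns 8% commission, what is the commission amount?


Convert rate to decimal:
8% = 0.08
Multiply by sales:
$300 x 0.08 = $24

$24


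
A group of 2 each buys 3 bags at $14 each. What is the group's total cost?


Cost per person:
3 x $14 = $42
Group total:
2 x $42 = $84

$84


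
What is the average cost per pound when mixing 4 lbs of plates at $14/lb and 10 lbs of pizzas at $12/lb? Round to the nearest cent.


Cost of plates:
4 x $14 = $56
Cost of pizzas:
10 x $12 = $120
Total cost: $56 + $120 = $176
Total weight: 14 lbs
Average: $176 / 14 = $12.5714... ≈ $12.57/lb

$12.57/lb


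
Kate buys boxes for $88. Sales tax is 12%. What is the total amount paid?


Calculate the tax:
12% of $88 = $10.56
Add tax to price:
$88 + $10.56 = $98.56

$98.56


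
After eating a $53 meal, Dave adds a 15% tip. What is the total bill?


Calculate the tip:
15% of $53 = $7.95
Add tip to meal cost:
$53 + $7.95 = $60.95

$60.95


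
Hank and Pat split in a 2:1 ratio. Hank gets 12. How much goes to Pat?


Find the multiplier:
12 / 2 = 6
Apply to Pat's share:
1 x 6 = 6

6


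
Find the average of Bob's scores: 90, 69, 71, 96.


Add the scores:
90 + 69 + 71 + 96 = 326
Divide by the number of tests:
326 / 4 = 81.5

81.5


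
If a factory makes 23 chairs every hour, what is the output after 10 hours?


Production rate: 23 chairs per hour
Time: 10 hours
Total: 23 x 10 = 230 chairs

230 chairs


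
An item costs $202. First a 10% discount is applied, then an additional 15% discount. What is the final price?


First discount:
10% of $202 = $20.20
Price after first discount:
$202 - $20.20 = $181.80
Second discount:
15% of $181.80 = $27.27
Final price:
$181.80 - $27.27 = $154.53

$154.53


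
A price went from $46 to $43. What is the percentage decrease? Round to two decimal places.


Find the absolute change:
|43 - 46| = 3
Divide by original and multiply by 100:
3 / 46 x 100 = 6.5217...% ≈ 6.52%

6.52%


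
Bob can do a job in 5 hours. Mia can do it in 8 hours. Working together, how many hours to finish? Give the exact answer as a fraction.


Bob's rate: 1/5 of the job per hour
Mia's rate: 1/8 of the job per hour
Combined rate: 1/5 + 1/8 = 13/40 per hour
Time = 1 / (13/40) = 40/13 hours (≈ 3.08 hours)

40/13 hours


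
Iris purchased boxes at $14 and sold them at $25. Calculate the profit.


Selling price = $25
Cost price = $14
Profit = selling price - cost price:
Profit = $25 - $14 = $11

$11


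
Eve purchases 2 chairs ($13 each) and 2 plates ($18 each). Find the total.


Cost of chairs:
2 x $13 = $26
Cost of plates:
2 x $18 = $36
Add both:
$26 + $36 = $62

$62


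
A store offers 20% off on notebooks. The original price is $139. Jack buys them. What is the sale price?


Calculate the discount amount:
20% of $139 = $27.80
Subtract from original:
$139 - $27.80 = $111.20

$111.20


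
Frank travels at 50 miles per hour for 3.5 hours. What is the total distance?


Use the formula: distance = speed x time
Speed = 50 mph, Time = 3.5 hours
50 x 3.5 = 175 miles

175 miles


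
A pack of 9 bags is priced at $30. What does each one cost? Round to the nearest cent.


Total cost: $30
Number of items: 9
Unit price: $30 / 9 = $3.3333... ≈ $3.33

$3.33


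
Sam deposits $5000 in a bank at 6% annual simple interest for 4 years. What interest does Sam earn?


Use the formula I = P x R x T / 100
P x R x T = 5000 x 6 x 4 = 120000
I = 120000 / 100 = $1200

$1200


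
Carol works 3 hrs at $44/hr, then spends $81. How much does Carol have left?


Calculate earnings:
3 x $44 = $132
Subtract spending:
$132 - $81 = $51

$51


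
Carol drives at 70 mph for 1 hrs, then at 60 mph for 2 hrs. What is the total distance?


Leg 1 distance:
70 x 1 = 70 miles
Leg 2 distance:
60 x 2 = 120 miles
Total distance:
70 + 120 = 190 miles

190 miles


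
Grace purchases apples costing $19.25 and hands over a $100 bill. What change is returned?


Start with the amount paid:
$100
Subtract the price:
$100 - $19.25 = $80.75

$80.75


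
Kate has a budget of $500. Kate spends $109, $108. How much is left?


Add up expenses:
$109 + $108 = $217
Subtract from budget:
$500 - $217 = $283

$283


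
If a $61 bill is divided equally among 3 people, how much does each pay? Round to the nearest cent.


Total bill: $61
Number of people: 3
Each pays: $61 / 3 = $20.3333... ≈ $20.33

$20.33


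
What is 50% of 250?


Convert percentage to decimal:
50% = 0.5
Multiply:
250 x 0.5 = 125

125


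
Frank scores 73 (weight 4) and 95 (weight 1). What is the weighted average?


Weighted sum:
4 x 73 + 1 x 95 = 387
Total weight:
4 + 1 = 5
Weighted average:
387 / 5 = 77.4

77.4


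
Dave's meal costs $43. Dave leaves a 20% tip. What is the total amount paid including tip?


Calculate the tip:
20% of $43 = $8.60
Add tip to meal cost:
$43 + $8.60 = $51.60

$51.60


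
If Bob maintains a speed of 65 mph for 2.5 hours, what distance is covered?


Use the formula: distance = speed x time
Speed = 65 mph, Time = 2.5 hours
65 x 2.5 = 162.5 miles

162.5 miles


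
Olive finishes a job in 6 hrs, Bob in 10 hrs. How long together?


Olive's rate: 1/6 of the job per hour
Bob's rate: 1/10 of the job per hour
Combined rate: 1/6 + 1/10 = 4/15 per hour
Time = 1 / (4/15) = 15/4 = 3.75 hours

3.75 hours


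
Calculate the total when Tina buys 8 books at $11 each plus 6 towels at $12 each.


Cost of books:
8 x $11 = $88
Cost of towels:
6 x $12 = $72
Add both:
$88 + $72 = $160

$160


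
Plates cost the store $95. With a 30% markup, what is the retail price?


Calculate the markup amount:
30% of $95 = $28.50
Add to cost:
$95 + $28.50 = $123.50

$123.50


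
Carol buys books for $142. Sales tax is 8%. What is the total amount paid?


Calculate the tax:
8% of $142 = $11.36
Add tax to price:
$142 + $11.36 = $153.36

$153.36


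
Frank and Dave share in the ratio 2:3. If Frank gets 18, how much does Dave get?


Find the multiplier:
18 / 2 = 9
Apply to Dave's share:
3 x 9 = 27

27


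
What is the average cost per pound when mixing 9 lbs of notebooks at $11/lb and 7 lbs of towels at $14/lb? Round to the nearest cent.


Cost of notebooks:
9 x $11 = $99
Cost of towels:
7 x $14 = $98
Total cost: $99 + $98 = $197
Total weight: 16 lbs
Average: $197 / 16 = $12.3125 ≈ $12.31/lb

$12.31/lb


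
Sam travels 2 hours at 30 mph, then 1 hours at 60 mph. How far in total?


Leg 1 distance:
30 x 2 = 60 miles
Leg 2 distance:
60 x 1 = 60 miles
Total distance:
60 + 60 = 120 miles

120 miles


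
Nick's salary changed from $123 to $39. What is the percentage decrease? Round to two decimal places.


Find the absolute change:
|39 - 123| = 84
Divide by original and multiply by 100:
84 / 123 x 100 = 68.2926...% ≈ 68.29%

68.29%


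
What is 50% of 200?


Convert percentage to decimal:
50% = 0.5
Multiply:
200 x 0.5 = 100

100


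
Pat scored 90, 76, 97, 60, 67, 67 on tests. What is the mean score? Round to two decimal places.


Add the scores:
90 + 76 + 97 + 60 + 67 + 67 = 457
Divide by the number of tests:
457 / 6 = 76.1666... ≈ 76.17

76.17


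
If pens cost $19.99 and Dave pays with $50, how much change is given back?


Start with the amount paid:
$50
Subtract the price:
$50 - $19.99 = $30.01

$30.01


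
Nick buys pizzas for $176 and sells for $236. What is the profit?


Selling price = $236
Cost price = $176
Profit = selling price - cost price:
Profit = $236 - $176 = $60

$60


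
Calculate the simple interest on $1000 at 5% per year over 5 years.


Use the formula I = P x R x T / 100
P x R x T = 1000 x 5 x 5 = 25000
I = 25000 / 100 = $250

$250


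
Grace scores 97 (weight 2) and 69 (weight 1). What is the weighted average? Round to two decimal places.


Weighted sum:
2 x 97 + 1 x 69 = 263
Total weight:
2 + 1 = 3
Weighted average:
263 / 3 = 87.6666... ≈ 87.67

87.67


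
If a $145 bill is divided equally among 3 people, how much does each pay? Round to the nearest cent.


Total bill: $145
Number of people: 3
Each pays: $145 / 3 = $48.3333... ≈ $48.33

$48.33


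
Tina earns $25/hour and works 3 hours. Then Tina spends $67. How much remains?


Calculate earnings:
3 x $25 = $75
Subtract spending:
$75 - $67 = $8

$8


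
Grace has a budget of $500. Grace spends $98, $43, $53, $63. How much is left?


Add up expenses:
$98 + $43 + $53 + $63 = $257
Subtract from budget:
$500 - $257 = $243

$243


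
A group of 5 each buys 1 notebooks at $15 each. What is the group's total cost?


Cost per person:
1 x $15 = $15
Group total:
5 x $15 = $75

$75


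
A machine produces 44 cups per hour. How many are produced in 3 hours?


Production rate: 44 cups per hour
Time: 3 hours
Total: 44 x 3 = 132 cups

132 cups


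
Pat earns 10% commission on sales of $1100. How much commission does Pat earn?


Convert rate to decimal:
10% = 0.1
Multiply by sales:
$1100 x 0.1 = $110

$110


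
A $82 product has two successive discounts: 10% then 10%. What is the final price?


First discount:
10% of $82 = $8.20
Price after first discount:
$82 - $8.20 = $73.80
Second discount:
10% of $73.80 = $7.38
Final price:
$73.80 - $7.38 = $66.42

$66.42


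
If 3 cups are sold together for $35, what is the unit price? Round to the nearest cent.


Total cost: $35
Number of items: 3
Unit price: $35 / 3 = $11.6666... ≈ $11.67

$11.67


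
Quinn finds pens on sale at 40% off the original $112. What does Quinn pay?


Calculate the discount amount:
40% of $112 = $44.80
Subtract from original:
$112 - $44.80 = $67.20

$67.20


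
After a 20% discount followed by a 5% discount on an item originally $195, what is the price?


First discount:
20% of $195 = $39
Price after first discount:
$195 - $39 = $156
Second discount:
5% of $156 = $7.80
Final price:
$156 - $7.80 = $148.20

$148.20


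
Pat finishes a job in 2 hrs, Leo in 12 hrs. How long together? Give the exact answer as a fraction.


Pat's rate: 1/2 of the job per hour
Leo's rate: 1/12 of the job per hour
Combined rate: 1/2 + 1/12 = 7/12 per hour
Time = 1 / (7/12) = 12/7 hours (≈ 1.71 hours)

12/7 hours


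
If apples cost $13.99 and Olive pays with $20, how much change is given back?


Start with the amount paid:
$20
Subtract the price:
$20 - $13.99 = $6.01

$6.01


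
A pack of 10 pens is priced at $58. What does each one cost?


Total cost: $58
Number of items: 10
Unit price: $58 / 10 = $5.80

$5.80


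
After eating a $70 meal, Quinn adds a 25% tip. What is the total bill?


Calculate the tip:
25% of $70 = $17.50
Add tip to meal cost:
$70 + $17.50 = $87.50

$87.50


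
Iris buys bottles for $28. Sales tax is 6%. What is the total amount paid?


Calculate the tax:
6% of $28 = $1.68
Add tax to price:
$28 + $1.68 = $29.68

$29.68


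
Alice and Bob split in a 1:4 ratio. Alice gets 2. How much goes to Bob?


Find the multiplier:
2 / 1 = 2
Apply to Bob's share:
4 x 2 = 8

8


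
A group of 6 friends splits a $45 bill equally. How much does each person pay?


Total bill: $45
Number of people: 6
Each pays: $45 / 6 = $7.50

$7.50


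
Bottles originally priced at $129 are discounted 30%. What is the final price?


Calculate the discount amount:
30% of $129 = $38.70
Subtract from original:
$129 - $38.70 = $90.30

$90.30


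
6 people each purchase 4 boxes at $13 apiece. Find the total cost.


Cost per person:
4 x $13 = $52
Group total:
6 x $52 = $312

$312


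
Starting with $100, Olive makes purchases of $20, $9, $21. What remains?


Add up expenses:
$20 + $9 + $21 = $50
Subtract from budget:
$100 - $50 = $50

$50


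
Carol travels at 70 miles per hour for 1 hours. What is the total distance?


Use the formula: distance = speed x time
Speed = 70 mph, Time = 1 hours
70 x 1 = 70 miles

70 miles


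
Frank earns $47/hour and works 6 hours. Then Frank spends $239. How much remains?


Calculate earnings:
6 x $47 = $282
Subtract spending:
$282 - $239 = $43

$43


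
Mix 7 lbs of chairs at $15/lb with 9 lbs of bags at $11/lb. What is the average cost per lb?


Cost of chairs:
7 x $15 = $105
Cost of bags:
9 x $11 = $99
Total cost: $105 + $99 = $204
Total weight: 16 lbs
Average: $204 / 16 = $12.75/lb

$12.75/lb


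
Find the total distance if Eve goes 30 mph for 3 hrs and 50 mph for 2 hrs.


Leg 1 distance:
30 x 3 = 90 miles
Leg 2 distance:
50 x 2 = 100 miles
Total distance:
90 + 100 = 190 miles

190 miles


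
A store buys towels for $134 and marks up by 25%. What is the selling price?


Calculate the markup amount:
25% of $134 = $33.50
Add to cost:
$134 + $33.50 = $167.50

$167.50


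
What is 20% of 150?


Convert percentage to decimal:
20% = 0.2
Multiply:
150 x 0.2 = 30

30


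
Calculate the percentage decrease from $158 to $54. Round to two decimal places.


Find the absolute change:
|54 - 158| = 104
Divide by original and multiply by 100:
104 / 158 x 100 = 65.8227...% ≈ 65.82%

65.82%


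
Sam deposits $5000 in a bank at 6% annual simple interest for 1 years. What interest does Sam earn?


Use the formula I = P x R x T / 100
P x R x T = 5000 x 6 x 1 = 30000
I = 30000 / 100 = $300

$300


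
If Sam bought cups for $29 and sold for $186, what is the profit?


Selling price = $186
Cost price = $29
Profit = selling price - cost price:
Profit = $186 - $29 = $157

$157


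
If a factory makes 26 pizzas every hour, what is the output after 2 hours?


Production rate: 26 pizzas per hour
Time: 2 hours
Total: 26 x 2 = 52 pizzas

52 pizzas


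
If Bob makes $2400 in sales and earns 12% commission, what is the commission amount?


Convert rate to decimal:
12% = 0.12
Multiply by sales:
$2400 x 0.12 = $288

$288


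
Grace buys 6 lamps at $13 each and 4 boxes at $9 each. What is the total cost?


Cost of lamps:
6 x $13 = $78
Cost of boxes:
4 x $9 = $36
Add both:
$78 + $36 = $114

$114


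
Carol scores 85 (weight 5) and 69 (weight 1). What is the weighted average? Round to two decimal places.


Weighted sum:
5 x 85 + 1 x 69 = 494
Total weight:
5 + 1 = 6
Weighted average:
494 / 6 = 82.3333... ≈ 82.33

82.33


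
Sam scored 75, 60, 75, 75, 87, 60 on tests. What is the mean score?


Add the scores:
75 + 60 + 75 + 75 + 87 + 60 = 432
Divide by the number of tests:
432 / 6 = 72

72


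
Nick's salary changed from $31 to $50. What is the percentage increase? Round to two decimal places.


Find the absolute change:
|50 - 31| = 19
Divide by original and multiply by 100:
19 / 31 x 100 = 61.2903...% ≈ 61.29%

61.29%


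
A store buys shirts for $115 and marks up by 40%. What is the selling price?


Calculate the markup amount:
40% of $115 = $46
Add to cost:
$115 + $46 = $161

$161


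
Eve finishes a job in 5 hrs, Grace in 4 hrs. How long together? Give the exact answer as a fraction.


Eve's rate: 1/5 of the job per hour
Grace's rate: 1/4 of the job per hour
Combined rate: 1/5 + 1/4 = 9/20 per hour
Time = 1 / (9/20) = 20/9 hours (≈ 2.22 hours)

20/9 hours


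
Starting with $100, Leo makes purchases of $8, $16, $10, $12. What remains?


Add up expenses:
$8 + $16 + $10 + $12 = $46
Subtract from budget:
$100 - $46 = $54

$54


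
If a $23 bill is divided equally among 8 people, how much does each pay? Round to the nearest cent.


Total bill: $23
Number of people: 8
Each pays: $23 / 8 = $2.875 ≈ $2.88

$2.88


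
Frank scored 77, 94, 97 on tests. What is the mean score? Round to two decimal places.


Add the scores:
77 + 94 + 97 = 268
Divide by the number of tests:
268 / 3 = 89.3333... ≈ 89.33

89.33


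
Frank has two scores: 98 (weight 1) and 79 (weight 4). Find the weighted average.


Weighted sum:
1 x 98 + 4 x 79 = 414
Total weight:
1 + 4 = 5
Weighted average:
414 / 5 = 82.8

82.8


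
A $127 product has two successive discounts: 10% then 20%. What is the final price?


First discount:
10% of $127 = $12.70
Price after first discount:
$127 - $12.70 = $114.30
Second discount:
20% of $114.30 = $22.86
Final price:
$114.30 - $22.86 = $91.44

$91.44


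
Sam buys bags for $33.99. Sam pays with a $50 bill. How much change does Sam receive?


Start with the amount paid:
$50
Subtract the price:
$50 - $33.99 = $16.01

$16.01


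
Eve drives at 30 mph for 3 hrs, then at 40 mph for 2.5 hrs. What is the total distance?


Leg 1 distance:
30 x 3 = 90 miles
Leg 2 distance:
40 x 2.5 = 100 miles
Total distance:
90 + 100 = 190 miles

190 miles


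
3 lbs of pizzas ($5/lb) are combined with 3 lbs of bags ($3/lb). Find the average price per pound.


Cost of pizzas:
3 x $5 = $15
Cost of bags:
3 x $3 = $9
Total cost: $15 + $9 = $24
Total weight: 6 lbs
Average: $24 / 6 = $4/lb

$4/lb


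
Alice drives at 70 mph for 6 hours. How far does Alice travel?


Use the formula: distance = speed x time
Speed = 70 mph, Time = 6 hours
70 x 6 = 420 miles

420 miles


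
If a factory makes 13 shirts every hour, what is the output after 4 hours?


Production rate: 13 shirts per hour
Time: 4 hours
Total: 13 x 4 = 52 shirts

52 shirts


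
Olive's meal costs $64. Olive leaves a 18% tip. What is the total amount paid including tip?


Calculate the tip:
18% of $64 = $11.52
Add tip to meal cost:
$64 + $11.52 = $75.52

$75.52


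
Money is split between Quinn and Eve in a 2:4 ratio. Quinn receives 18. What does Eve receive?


Find the multiplier:
18 / 2 = 9
Apply to Eve's share:
4 x 9 = 36

36


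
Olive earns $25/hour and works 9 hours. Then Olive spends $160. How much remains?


Calculate earnings:
9 x $25 = $225
Subtract spending:
$225 - $160 = $65

$65


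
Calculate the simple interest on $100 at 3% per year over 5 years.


Use the formula I = P x R x T / 100
P x R x T = 100 x 3 x 5 = 1500
I = 1500 / 100 = $15

$15


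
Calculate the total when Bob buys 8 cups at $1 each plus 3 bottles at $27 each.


Cost of cups:
8 x $1 = $8
Cost of bottles:
3 x $27 = $81
Add both:
$8 + $81 = $89

$89


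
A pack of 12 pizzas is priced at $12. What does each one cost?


Total cost: $12
Number of items: 12
Unit price: $12 / 12 = $1

$1


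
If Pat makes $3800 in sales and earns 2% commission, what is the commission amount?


Convert rate to decimal:
2% = 0.02
Multiply by sales:
$3800 x 0.02 = $76

$76


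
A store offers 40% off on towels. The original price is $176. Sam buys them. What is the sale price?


Calculate the discount amount:
40% of $176 = $70.40
Subtract from original:
$176 - $70.40 = $105.60

$105.60


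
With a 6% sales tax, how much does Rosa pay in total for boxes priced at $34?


Calculate the tax:
6% of $34 = $2.04
Add tax to price:
$34 + $2.04 = $36.04

$36.04


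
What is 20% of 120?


Convert percentage to decimal:
20% = 0.2
Multiply:
120 x 0.2 = 24

24


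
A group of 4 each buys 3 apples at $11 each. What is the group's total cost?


Cost per person:
3 x $11 = $33
Group total:
4 x $33 = $132

$132


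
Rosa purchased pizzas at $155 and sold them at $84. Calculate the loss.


Selling price = $84
Cost price = $155
Loss = cost price - selling price:
Loss = $155 - $84 = $71

$71


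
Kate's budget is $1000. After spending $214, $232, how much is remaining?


Add up expenses:
$214 + $232 = $446
Subtract from budget:
$1000 - $446 = $554

$554


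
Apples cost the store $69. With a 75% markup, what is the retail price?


Calculate the markup amount:
75% of $69 = $51.75
Add to cost:
$69 + $51.75 = $120.75

$120.75


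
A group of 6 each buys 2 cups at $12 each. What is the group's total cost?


Cost per person:
2 x $12 = $24
Group total:
6 x $24 = $144

$144


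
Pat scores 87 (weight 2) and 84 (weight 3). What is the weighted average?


Weighted sum:
2 x 87 + 3 x 84 = 426
Total weight:
2 + 3 = 5
Weighted average:
426 / 5 = 85.2

85.2


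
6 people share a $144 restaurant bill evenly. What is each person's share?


Total bill: $144
Number of people: 6
Each pays: $144 / 6 = $24

$24


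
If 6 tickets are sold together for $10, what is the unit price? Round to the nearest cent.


Total cost: $10
Number of items: 6
Unit price: $10 / 6 = $1.6666... ≈ $1.67

$1.67


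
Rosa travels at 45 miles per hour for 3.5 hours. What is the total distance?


Use the formula: distance = speed x time
Speed = 45 mph, Time = 3.5 hours
45 x 3.5 = 157.5 miles

157.5 miles


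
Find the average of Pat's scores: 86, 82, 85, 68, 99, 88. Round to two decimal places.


Add the scores:
86 + 82 + 85 + 68 + 99 + 88 = 508
Divide by the number of tests:
508 / 6 = 84.6666... ≈ 84.67

84.67


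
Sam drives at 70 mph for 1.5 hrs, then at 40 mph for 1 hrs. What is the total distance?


Leg 1 distance:
70 x 1.5 = 105 miles
Leg 2 distance:
40 x 1 = 40 miles
Total distance:
105 + 40 = 145 miles

145 miles


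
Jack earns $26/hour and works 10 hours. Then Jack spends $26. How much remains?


Calculate earnings:
10 x $26 = $260
Subtract spending:
$260 - $26 = $234

$234


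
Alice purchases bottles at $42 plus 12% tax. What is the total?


Calculate the tax:
12% of $42 = $5.04
Add tax to price:
$42 + $5.04 = $47.04

$47.04


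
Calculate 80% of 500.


Convert percentage to decimal:
80% = 0.8
Multiply:
500 x 0.8 = 400

400


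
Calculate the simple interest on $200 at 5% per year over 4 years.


Use the formula I = P x R x T / 100
P x R x T = 200 x 5 x 4 = 4000
I = 4000 / 100 = $40

$40


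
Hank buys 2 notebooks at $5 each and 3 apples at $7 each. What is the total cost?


Cost of notebooks:
2 x $5 = $10
Cost of apples:
3 x $7 = $21
Add both:
$10 + $21 = $31

$31
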